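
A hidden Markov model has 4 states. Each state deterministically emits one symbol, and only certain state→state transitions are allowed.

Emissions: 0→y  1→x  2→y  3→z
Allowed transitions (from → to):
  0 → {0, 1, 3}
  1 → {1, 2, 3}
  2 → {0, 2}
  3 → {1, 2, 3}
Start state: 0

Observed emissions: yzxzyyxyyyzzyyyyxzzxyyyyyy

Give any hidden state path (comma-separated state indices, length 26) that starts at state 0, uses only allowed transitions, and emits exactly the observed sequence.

  pos 0: y in {0,2}, choose 0; start
  pos 1: z in {3}, choose 3; 0->3 ok
  pos 2: x in {1}, choose 1; 3->1 ok
  pos 3: z in {3}, choose 3; 1->3 ok
  pos 4: y in {0,2}, choose 2; 3->2 ok
  pos 5: y in {0,2}, choose 0; 2->0 ok
  pos 6: x in {1}, choose 1; 0->1 ok
  pos 7: y in {0,2}, choose 2; 1->2 ok
  pos 8: y in {0,2}, choose 2; 2->2 ok
  pos 9: y in {0,2}, choose 0; 2->0 ok
  pos 10: z in {3}, choose 3; 0->3 ok
  pos 11: z in {3}, choose 3; 3->3 ok
  pos 12: y in {0,2}, choose 2; 3->2 ok
  pos 13: y in {0,2}, choose 2; 2->2 ok
  pos 14: y in {0,2}, choose 0; 2->0 ok
  pos 15: y in {0,2}, choose 0; 0->0 ok
  pos 16: x in {1}, choose 1; 0->1 ok
  pos 17: z in {3}, choose 3; 1->3 ok
  pos 18: z in {3}, choose 3; 3->3 ok
  pos 19: x in {1}, choose 1; 3->1 ok
  pos 20: y in {0,2}, choose 2; 1->2 ok
  pos 21: y in {0,2}, choose 2; 2->2 ok
  pos 22: y in {0,2}, choose 2; 2->2 ok
  pos 23: y in {0,2}, choose 2; 2->2 ok
  pos 24: y in {0,2}, choose 0; 2->0 ok
  pos 25: y in {0,2}, choose 0; 0->0 ok

0,3,1,3,2,0,1,2,2,0,3,3,2,2,0,0,1,3,3,1,2,2,2,2,0,0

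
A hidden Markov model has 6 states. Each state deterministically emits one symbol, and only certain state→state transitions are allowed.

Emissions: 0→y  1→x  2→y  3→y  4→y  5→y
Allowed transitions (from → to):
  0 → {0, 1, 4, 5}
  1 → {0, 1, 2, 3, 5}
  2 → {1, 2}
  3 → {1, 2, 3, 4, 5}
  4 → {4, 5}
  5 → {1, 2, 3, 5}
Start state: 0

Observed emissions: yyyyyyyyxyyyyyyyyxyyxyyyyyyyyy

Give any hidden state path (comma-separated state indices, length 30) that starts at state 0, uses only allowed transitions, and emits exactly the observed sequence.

  [0] y  {0,2,3,4,5}  => 0  start
  [1] y  {0,2,3,4,5}  => 0  0->0 ok
  [2] y  {0,2,3,4,5}  => 5  0->5 ok
  [3] y  {0,2,3,4,5}  => 3  5->3 ok
  [4] y  {0,2,3,4,5}  => 5  3->5 ok
  [5] y  {0,2,3,4,5}  => 3  5->3 ok
  [6] y  {0,2,3,4,5}  => 2  3->2 ok
  [7] y  {0,2,3,4,5}  => 2  2->2 ok
  [8] x  {1}  => 1  2->1 ok
  [9] y  {0,2,3,4,5}  => 3  1->3 ok
  [10] y  {0,2,3,4,5}  => 3  3->3 ok
  [11] y  {0,2,3,4,5}  => 4  3->4 ok
  [12] y  {0,2,3,4,5}  => 4  4->4 ok
  [13] y  {0,2,3,4,5}  => 4  4->4 ok
  [14] y  {0,2,3,4,5}  => 5  4->5 ok
  [15] y  {0,2,3,4,5}  => 2  5->2 ok
  [16] y  {0,2,3,4,5}  => 2  2->2 ok
  [17] x  {1}  => 1  2->1 ok
  [18] y  {0,2,3,4,5}  => 3  1->3 ok
  [19] y  {0,2,3,4,5}  => 2  3->2 ok
  [20] x  {1}  => 1  2->1 ok
  [21] y  {0,2,3,4,5}  => 0  1->0 ok
  [22] y  {0,2,3,4,5}  => 5  0->5 ok
  [23] y  {0,2,3,4,5}  => 5  5->5 ok
  [24] y  {0,2,3,4,5}  => 3  5->3 ok
  [25] y  {0,2,3,4,5}  => 4  3->4 ok
  [26] y  {0,2,3,4,5}  => 4  4->4 ok
  [27] y  {0,2,3,4,5}  => 4  4->4 ok
  [28] y  {0,2,3,4,5}  => 4  4->4 ok
  [29] y  {0,2,3,4,5}  => 5  4->5 ok

0,0,5,3,5,3,2,2,1,3,3,4,4,4,5,2,2,1,3,2,1,0,5,5,3,4,4,4,4,5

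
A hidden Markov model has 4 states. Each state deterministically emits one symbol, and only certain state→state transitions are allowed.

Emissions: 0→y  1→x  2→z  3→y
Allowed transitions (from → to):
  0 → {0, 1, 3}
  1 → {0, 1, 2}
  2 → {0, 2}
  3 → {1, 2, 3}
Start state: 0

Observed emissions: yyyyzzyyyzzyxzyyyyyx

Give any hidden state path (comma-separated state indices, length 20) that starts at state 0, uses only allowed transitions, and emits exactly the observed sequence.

  [0] y  {0,3}  => 0  start
  [1] y  {0,3}  => 3  0->3 ok
  [2] y  {0,3}  => 3  3->3 ok
  [3] y  {0,3}  => 3  3->3 ok
  [4] z  {2}  => 2  3->2 ok
  [5] z  {2}  => 2  2->2 ok
  [6] y  {0,3}  => 0  2->0 ok
  [7] y  {0,3}  => 3  0->3 ok
  [8] y  {0,3}  => 3  3->3 ok
  [9] z  {2}  => 2  3->2 ok
  [10] z  {2}  => 2  2->2 ok
  [11] y  {0,3}  => 0  2->0 ok
  [12] x  {1}  => 1  0->1 ok
  [13] z  {2}  => 2  1->2 ok
  [14] y  {0,3}  => 0  2->0 ok
  [15] y  {0,3}  => 0  0->0 ok
  [16] y  {0,3}  => 0  0->0 ok
  [17] y  {0,3}  => 0  0->0 ok
  [18] y  {0,3}  => 0  0->0 ok
  [19] x  {1}  => 1  0->1 ok

0,3,3,3,2,2,0,3,3,2,2,0,1,2,0,0,0,0,0,1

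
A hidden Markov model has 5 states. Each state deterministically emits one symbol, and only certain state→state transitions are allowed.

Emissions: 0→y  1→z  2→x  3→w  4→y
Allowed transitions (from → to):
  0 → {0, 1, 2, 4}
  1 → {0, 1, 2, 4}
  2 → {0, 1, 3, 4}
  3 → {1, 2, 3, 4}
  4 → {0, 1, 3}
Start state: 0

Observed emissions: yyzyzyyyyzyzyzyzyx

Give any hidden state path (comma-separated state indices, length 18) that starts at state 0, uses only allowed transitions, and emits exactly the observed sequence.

  pos 0: y in {0,4}, choose 0; start
  pos 1: y in {0,4}, choose 0; 0->0 ok
  pos 2: z in {1}, choose 1; 0->1 ok
  pos 3: y in {0,4}, choose 4; 1->4 ok
  pos 4: z in {1}, choose 1; 4->1 ok
  pos 5: y in {0,4}, choose 0; 1->0 ok
  pos 6: y in {0,4}, choose 0; 0->0 ok
  pos 7: y in {0,4}, choose 4; 0->4 ok
  pos 8: y in {0,4}, choose 0; 4->0 ok
  pos 9: z in {1}, choose 1; 0->1 ok
  pos 10: y in {0,4}, choose 4; 1->4 ok
  pos 11: z in {1}, choose 1; 4->1 ok
  pos 12: y in {0,4}, choose 0; 1->0 ok
  pos 13: z in {1}, choose 1; 0->1 ok
  pos 14: y in {0,4}, choose 4; 1->4 ok
  pos 15: z in {1}, choose 1; 4->1 ok
  pos 16: y in {0,4}, choose 0; 1->0 ok
  pos 17: x in {2}, choose 2; 0->2 ok

0,0,1,4,1,0,0,4,0,1,4,1,0,1,4,1,0,2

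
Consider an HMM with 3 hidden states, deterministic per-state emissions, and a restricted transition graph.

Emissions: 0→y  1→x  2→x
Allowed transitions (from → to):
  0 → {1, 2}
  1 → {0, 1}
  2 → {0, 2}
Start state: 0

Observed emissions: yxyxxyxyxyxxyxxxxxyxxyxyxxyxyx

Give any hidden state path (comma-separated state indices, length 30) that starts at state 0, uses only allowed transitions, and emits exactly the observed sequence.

  t0 'y' -> {0}, take 0 (start)
  t1 'x' -> {1,2}, take 1 (0->1 ok)
  t2 'y' -> {0}, take 0 (1->0 ok)
  t3 'x' -> {1,2}, take 2 (0->2 ok)
  t4 'x' -> {1,2}, take 2 (2->2 ok)
  t5 'y' -> {0}, take 0 (2->0 ok)
  t6 'x' -> {1,2}, take 1 (0->1 ok)
  t7 'y' -> {0}, take 0 (1->0 ok)
  t8 'x' -> {1,2}, take 2 (0->2 ok)
  t9 'y' -> {0}, take 0 (2->0 ok)
  t10 'x' -> {1,2}, take 2 (0->2 ok)
  t11 'x' -> {1,2}, take 2 (2->2 ok)
  t12 'y' -> {0}, take 0 (2->0 ok)
  t13 'x' -> {1,2}, take 1 (0->1 ok)
  t14 'x' -> {1,2}, take 1 (1->1 ok)
  t15 'x' -> {1,2}, take 1 (1->1 ok)
  t16 'x' -> {1,2}, take 1 (1->1 ok)
  t17 'x' -> {1,2}, take 1 (1->1 ok)
  t18 'y' -> {0}, take 0 (1->0 ok)
  t19 'x' -> {1,2}, take 2 (0->2 ok)
  t20 'x' -> {1,2}, take 2 (2->2 ok)
  t21 'y' -> {0}, take 0 (2->0 ok)
  t22 'x' -> {1,2}, take 2 (0->2 ok)
  t23 'y' -> {0}, take 0 (2->0 ok)
  t24 'x' -> {1,2}, take 1 (0->1 ok)
  t25 'x' -> {1,2}, take 1 (1->1 ok)
  t26 'y' -> {0}, take 0 (1->0 ok)
  t27 'x' -> {1,2}, take 1 (0->1 ok)
  t28 'y' -> {0}, take 0 (1->0 ok)
  t29 'x' -> {1,2}, take 2 (0->2 ok)

0,1,0,2,2,0,1,0,2,0,2,2,0,1,1,1,1,1,0,2,2,0,2,0,1,1,0,1,0,2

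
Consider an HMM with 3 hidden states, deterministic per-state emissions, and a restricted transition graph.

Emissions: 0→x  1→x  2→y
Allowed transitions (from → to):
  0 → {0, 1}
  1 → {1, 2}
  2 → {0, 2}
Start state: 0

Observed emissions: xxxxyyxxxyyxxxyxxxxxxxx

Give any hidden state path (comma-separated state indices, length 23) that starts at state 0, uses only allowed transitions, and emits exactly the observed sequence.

  pos 0: x in {0,1}, choose 0; start
  pos 1: x in {0,1}, choose 0; 0->0 ok
  pos 2: x in {0,1}, choose 1; 0->1 ok
  pos 3: x in {0,1}, choose 1; 1->1 ok
  pos 4: y in {2}, choose 2; 1->2 ok
  pos 5: y in {2}, choose 2; 2->2 ok
  pos 6: x in {0,1}, choose 0; 2->0 ok
  pos 7: x in {0,1}, choose 1; 0->1 ok
  pos 8: x in {0,1}, choose 1; 1->1 ok
  pos 9: y in {2}, choose 2; 1->2 ok
  pos 10: y in {2}, choose 2; 2->2 ok
  pos 11: x in {0,1}, choose 0; 2->0 ok
  pos 12: x in {0,1}, choose 0; 0->0 ok
  pos 13: x in {0,1}, choose 1; 0->1 ok
  pos 14: y in {2}, choose 2; 1->2 ok
  pos 15: x in {0,1}, choose 0; 2->0 ok
  pos 16: x in {0,1}, choose 0; 0->0 ok
  pos 17: x in {0,1}, choose 0; 0->0 ok
  pos 18: x in {0,1}, choose 0; 0->0 ok
  pos 19: x in {0,1}, choose 0; 0->0 ok
  pos 20: x in {0,1}, choose 0; 0->0 ok
  pos 21: x in {0,1}, choose 1; 0->1 ok
  pos 22: x in {0,1}, choose 1; 1->1 ok

0,0,1,1,2,2,0,1,1,2,2,0,0,1,2,0,0,0,0,0,0,1,1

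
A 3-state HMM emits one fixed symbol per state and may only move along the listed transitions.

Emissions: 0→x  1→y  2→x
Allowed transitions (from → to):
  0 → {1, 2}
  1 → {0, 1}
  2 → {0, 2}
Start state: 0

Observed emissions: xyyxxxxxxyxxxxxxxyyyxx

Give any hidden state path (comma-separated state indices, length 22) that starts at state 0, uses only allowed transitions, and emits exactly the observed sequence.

  [0] x  {0,2}  => 0  start
  [1] y  {1}  => 1  0->1 ok
  [2] y  {1}  => 1  1->1 ok
  [3] x  {0,2}  => 0  1->0 ok
  [4] x  {0,2}  => 2  0->2 ok
  [5] x  {0,2}  => 2  2->2 ok
  [6] x  {0,2}  => 2  2->2 ok
  [7] x  {0,2}  => 2  2->2 ok
  [8] x  {0,2}  => 0  2->0 ok
  [9] y  {1}  => 1  0->1 ok
  [10] x  {0,2}  => 0  1->0 ok
  [11] x  {0,2}  => 2  0->2 ok
  [12] x  {0,2}  => 2  2->2 ok
  [13] x  {0,2}  => 0  2->0 ok
  [14] x  {0,2}  => 2  0->2 ok
  [15] x  {0,2}  => 2  2->2 ok
  [16] x  {0,2}  => 0  2->0 ok
  [17] y  {1}  => 1  0->1 ok
  [18] y  {1}  => 1  1->1 ok
  [19] y  {1}  => 1  1->1 ok
  [20] x  {0,2}  => 0  1->0 ok
  [21] x  {0,2}  => 2  0->2 ok

0,1,1,0,2,2,2,2,0,1,0,2,2,0,2,2,0,1,1,1,0,2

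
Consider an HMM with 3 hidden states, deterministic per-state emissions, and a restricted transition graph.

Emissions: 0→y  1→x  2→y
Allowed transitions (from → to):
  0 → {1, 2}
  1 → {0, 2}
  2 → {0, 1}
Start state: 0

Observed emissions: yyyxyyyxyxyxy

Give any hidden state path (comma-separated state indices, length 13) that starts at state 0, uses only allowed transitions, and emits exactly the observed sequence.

  0: obs=y cand={0,2} pick 0 [start]
  1: obs=y cand={0,2} pick 2 [0->2 ok]
  2: obs=y cand={0,2} pick 0 [2->0 ok]
  3: obs=x cand={1} pick 1 [0->1 ok]
  4: obs=y cand={0,2} pick 2 [1->2 ok]
  5: obs=y cand={0,2} pick 0 [2->0 ok]
  6: obs=y cand={0,2} pick 2 [0->2 ok]
  7: obs=x cand={1} pick 1 [2->1 ok]
  8: obs=y cand={0,2} pick 2 [1->2 ok]
  9: obs=x cand={1} pick 1 [2->1 ok]
  10: obs=y cand={0,2} pick 2 [1->2 ok]
  11: obs=x cand={1} pick 1 [2->1 ok]
  12: obs=y cand={0,2} pick 0 [1->0 ok]

0,2,0,1,2,0,2,1,2,1,2,1,0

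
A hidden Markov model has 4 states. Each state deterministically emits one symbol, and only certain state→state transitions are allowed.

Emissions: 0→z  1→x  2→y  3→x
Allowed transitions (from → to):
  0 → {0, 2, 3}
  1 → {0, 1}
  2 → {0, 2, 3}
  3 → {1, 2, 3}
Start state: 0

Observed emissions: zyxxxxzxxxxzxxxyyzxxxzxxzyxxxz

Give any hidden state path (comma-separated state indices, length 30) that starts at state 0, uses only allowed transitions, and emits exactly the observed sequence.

  0: obs=z cand={0} pick 0 [start]
  1: obs=y cand={2} pick 2 [0->2 ok]
  2: obs=x cand={1,3} pick 3 [2->3 ok]
  3: obs=x cand={1,3} pick 3 [3->3 ok]
  4: obs=x cand={1,3} pick 3 [3->3 ok]
  5: obs=x cand={1,3} pick 1 [3->1 ok]
  6: obs=z cand={0} pick 0 [1->0 ok]
  7: obs=x cand={1,3} pick 3 [0->3 ok]
  8: obs=x cand={1,3} pick 3 [3->3 ok]
  9: obs=x cand={1,3} pick 1 [3->1 ok]
  10: obs=x cand={1,3} pick 1 [1->1 ok]
  11: obs=z cand={0} pick 0 [1->0 ok]
  12: obs=x cand={1,3} pick 3 [0->3 ok]
  13: obs=x cand={1,3} pick 3 [3->3 ok]
  14: obs=x cand={1,3} pick 3 [3->3 ok]
  15: obs=y cand={2} pick 2 [3->2 ok]
  16: obs=y cand={2} pick 2 [2->2 ok]
  17: obs=z cand={0} pick 0 [2->0 ok]
  18: obs=x cand={1,3} pick 3 [0->3 ok]
  19: obs=x cand={1,3} pick 1 [3->1 ok]
  20: obs=x cand={1,3} pick 1 [1->1 ok]
  21: obs=z cand={0} pick 0 [1->0 ok]
  22: obs=x cand={1,3} pick 3 [0->3 ok]
  23: obs=x cand={1,3} pick 1 [3->1 ok]
  24: obs=z cand={0} pick 0 [1->0 ok]
  25: obs=y cand={2} pick 2 [0->2 ok]
  26: obs=x cand={1,3} pick 3 [2->3 ok]
  27: obs=x cand={1,3} pick 3 [3->3 ok]
  28: obs=x cand={1,3} pick 1 [3->1 ok]
  29: obs=z cand={0} pick 0 [1->0 ok]

0,2,3,3,3,1,0,3,3,1,1,0,3,3,3,2,2,0,3,1,1,0,3,1,0,2,3,3,1,0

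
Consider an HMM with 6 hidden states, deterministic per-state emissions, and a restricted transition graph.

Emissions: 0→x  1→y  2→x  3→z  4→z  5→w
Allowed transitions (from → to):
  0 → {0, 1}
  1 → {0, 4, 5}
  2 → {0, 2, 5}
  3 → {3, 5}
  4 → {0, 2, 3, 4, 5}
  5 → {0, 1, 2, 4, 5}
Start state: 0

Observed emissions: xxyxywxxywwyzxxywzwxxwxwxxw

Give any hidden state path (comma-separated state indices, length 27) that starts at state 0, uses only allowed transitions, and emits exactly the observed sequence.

  0: obs=x cand={0,2} pick 0 [start]
  1: obs=x cand={0,2} pick 0 [0->0 ok]
  2: obs=y cand={1} pick 1 [0->1 ok]
  3: obs=x cand={0,2} pick 0 [1->0 ok]
  4: obs=y cand={1} pick 1 [0->1 ok]
  5: obs=w cand={5} pick 5 [1->5 ok]
  6: obs=x cand={0,2} pick 2 [5->2 ok]
  7: obs=x cand={0,2} pick 0 [2->0 ok]
  8: obs=y cand={1} pick 1 [0->1 ok]
  9: obs=w cand={5} pick 5 [1->5 ok]
  10: obs=w cand={5} pick 5 [5->5 ok]
  11: obs=y cand={1} pick 1 [5->1 ok]
  12: obs=z cand={3,4} pick 4 [1->4 ok]
  13: obs=x cand={0,2} pick 2 [4->2 ok]
  14: obs=x cand={0,2} pick 0 [2->0 ok]
  15: obs=y cand={1} pick 1 [0->1 ok]
  16: obs=w cand={5} pick 5 [1->5 ok]
  17: obs=z cand={3,4} pick 4 [5->4 ok]
  18: obs=w cand={5} pick 5 [4->5 ok]
  19: obs=x cand={0,2} pick 2 [5->2 ok]
  20: obs=x cand={0,2} pick 2 [2->2 ok]
  21: obs=w cand={5} pick 5 [2->5 ok]
  22: obs=x cand={0,2} pick 2 [5->2 ok]
  23: obs=w cand={5} pick 5 [2->5 ok]
  24: obs=x cand={0,2} pick 2 [5->2 ok]
  25: obs=x cand={0,2} pick 2 [2->2 ok]
  26: obs=w cand={5} pick 5 [2->5 ok]

0,0,1,0,1,5,2,0,1,5,5,1,4,2,0,1,5,4,5,2,2,5,2,5,2,2,5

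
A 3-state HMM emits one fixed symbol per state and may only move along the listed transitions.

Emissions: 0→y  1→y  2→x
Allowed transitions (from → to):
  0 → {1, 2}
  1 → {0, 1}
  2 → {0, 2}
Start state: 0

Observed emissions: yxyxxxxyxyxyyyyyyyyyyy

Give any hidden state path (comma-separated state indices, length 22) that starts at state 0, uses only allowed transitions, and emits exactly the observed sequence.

0,2,0,2,2,2,2,0,2,0,2,0,1,0,1,1,1,1,0,1,1,1

  [0] y  {0,1}  => 0  start
  [1] x  {2}  => 2  0->2 ok
  [2] y  {0,1}  => 0  2->0 ok
  [3] x  {2}  => 2  0->2 ok
  [4] x  {2}  => 2  2->2 ok
  [5] x  {2}  => 2  2->2 ok
  [6] x  {2}  => 2  2->2 ok
  [7] y  {0,1}  => 0  2->0 ok
  [8] x  {2}  => 2  0->2 ok
  [9] y  {0,1}  => 0  2->0 ok
  [10] x  {2}  => 2  0->2 ok
  [11] y  {0,1}  => 0  2->0 ok
  [12] y  {0,1}  => 1  0->1 ok
  [13] y  {0,1}  => 0  1->0 ok
  [14] y  {0,1}  => 1  0->1 ok
  [15] y  {0,1}  => 1  1->1 ok
  [16] y  {0,1}  => 1  1->1 ok
  [17] y  {0,1}  => 1  1->1 ok
  [18] y  {0,1}  => 0  1->0 ok
  [19] y  {0,1}  => 1  0->1 ok
  [20] y  {0,1}  => 1  1->1 ok
  [21] y  {0,1}  => 1  1->1 ok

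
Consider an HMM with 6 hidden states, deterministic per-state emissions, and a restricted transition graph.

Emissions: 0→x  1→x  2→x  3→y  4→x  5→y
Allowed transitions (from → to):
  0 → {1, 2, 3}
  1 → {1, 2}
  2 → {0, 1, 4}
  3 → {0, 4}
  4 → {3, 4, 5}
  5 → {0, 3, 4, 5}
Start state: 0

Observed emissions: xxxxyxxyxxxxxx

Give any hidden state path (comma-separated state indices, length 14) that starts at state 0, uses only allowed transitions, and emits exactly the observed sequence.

  t0 'x' -> {0,1,2,4}, take 0 (start)
  t1 'x' -> {0,1,2,4}, take 2 (0->2 ok)
  t2 'x' -> {0,1,2,4}, take 4 (2->4 ok)
  t3 'x' -> {0,1,2,4}, take 4 (4->4 ok)
  t4 'y' -> {3,5}, take 3 (4->3 ok)
  t5 'x' -> {0,1,2,4}, take 4 (3->4 ok)
  t6 'x' -> {0,1,2,4}, take 4 (4->4 ok)
  t7 'y' -> {3,5}, take 3 (4->3 ok)
  t8 'x' -> {0,1,2,4}, take 0 (3->0 ok)
  t9 'x' -> {0,1,2,4}, take 1 (0->1 ok)
  t10 'x' -> {0,1,2,4}, take 2 (1->2 ok)
  t11 'x' -> {0,1,2,4}, take 1 (2->1 ok)
  t12 'x' -> {0,1,2,4}, take 2 (1->2 ok)
  t13 'x' -> {0,1,2,4}, take 4 (2->4 ok)

0,2,4,4,3,4,4,3,0,1,2,1,2,4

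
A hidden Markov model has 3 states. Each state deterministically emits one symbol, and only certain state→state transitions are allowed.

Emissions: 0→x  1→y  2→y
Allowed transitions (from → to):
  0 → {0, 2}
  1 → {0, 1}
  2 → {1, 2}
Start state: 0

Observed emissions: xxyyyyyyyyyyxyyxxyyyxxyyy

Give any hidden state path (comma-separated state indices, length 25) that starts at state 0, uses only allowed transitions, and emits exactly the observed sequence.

  0: obs=x cand={0} pick 0 [start]
  1: obs=x cand={0} pick 0 [0->0 ok]
  2: obs=y cand={1,2} pick 2 [0->2 ok]
  3: obs=y cand={1,2} pick 2 [2->2 ok]
  4: obs=y cand={1,2} pick 2 [2->2 ok]
  5: obs=y cand={1,2} pick 2 [2->2 ok]
  6: obs=y cand={1,2} pick 2 [2->2 ok]
  7: obs=y cand={1,2} pick 2 [2->2 ok]
  8: obs=y cand={1,2} pick 2 [2->2 ok]
  9: obs=y cand={1,2} pick 1 [2->1 ok]
  10: obs=y cand={1,2} pick 1 [1->1 ok]
  11: obs=y cand={1,2} pick 1 [1->1 ok]
  12: obs=x cand={0} pick 0 [1->0 ok]
  13: obs=y cand={1,2} pick 2 [0->2 ok]
  14: obs=y cand={1,2} pick 1 [2->1 ok]
  15: obs=x cand={0} pick 0 [1->0 ok]
  16: obs=x cand={0} pick 0 [0->0 ok]
  17: obs=y cand={1,2} pick 2 [0->2 ok]
  18: obs=y cand={1,2} pick 2 [2->2 ok]
  19: obs=y cand={1,2} pick 1 [2->1 ok]
  20: obs=x cand={0} pick 0 [1->0 ok]
  21: obs=x cand={0} pick 0 [0->0 ok]
  22: obs=y cand={1,2} pick 2 [0->2 ok]
  23: obs=y cand={1,2} pick 1 [2->1 ok]
  24: obs=y cand={1,2} pick 1 [1->1 ok]

0,0,2,2,2,2,2,2,2,1,1,1,0,2,1,0,0,2,2,1,0,0,2,1,1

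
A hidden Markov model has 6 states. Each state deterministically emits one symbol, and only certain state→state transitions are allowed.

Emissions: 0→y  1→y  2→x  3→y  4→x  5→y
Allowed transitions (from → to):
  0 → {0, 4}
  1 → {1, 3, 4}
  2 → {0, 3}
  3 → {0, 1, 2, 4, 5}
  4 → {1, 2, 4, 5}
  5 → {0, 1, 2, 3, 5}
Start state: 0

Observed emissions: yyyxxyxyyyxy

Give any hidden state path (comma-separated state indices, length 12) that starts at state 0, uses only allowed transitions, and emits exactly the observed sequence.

  [0] y  {0,1,3,5}  => 0  start
  [1] y  {0,1,3,5}  => 0  0->0 ok
  [2] y  {0,1,3,5}  => 0  0->0 ok
  [3] x  {2,4}  => 4  0->4 ok
  [4] x  {2,4}  => 4  4->4 ok
  [5] y  {0,1,3,5}  => 1  4->1 ok
  [6] x  {2,4}  => 4  1->4 ok
  [7] y  {0,1,3,5}  => 5  4->5 ok
  [8] y  {0,1,3,5}  => 5  5->5 ok
  [9] y  {0,1,3,5}  => 0  5->0 ok
  [10] x  {2,4}  => 4  0->4 ok
  [11] y  {0,1,3,5}  => 5  4->5 ok

0,0,0,4,4,1,4,5,5,0,4,5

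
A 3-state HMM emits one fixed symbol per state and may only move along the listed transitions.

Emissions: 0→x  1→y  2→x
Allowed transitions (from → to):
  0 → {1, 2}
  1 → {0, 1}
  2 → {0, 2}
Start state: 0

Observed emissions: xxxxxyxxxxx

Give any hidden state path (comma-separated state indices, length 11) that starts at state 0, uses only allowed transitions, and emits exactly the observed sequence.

  [0] x  {0,2}  => 0  start
  [1] x  {0,2}  => 2  0->2 ok
  [2] x  {0,2}  => 0  2->0 ok
  [3] x  {0,2}  => 2  0->2 ok
  [4] x  {0,2}  => 0  2->0 ok
  [5] y  {1}  => 1  0->1 ok
  [6] x  {0,2}  => 0  1->0 ok
  [7] x  {0,2}  => 2  0->2 ok
  [8] x  {0,2}  => 2  2->2 ok
  [9] x  {0,2}  => 2  2->2 ok
  [10] x  {0,2}  => 0  2->0 ok

0,2,0,2,0,1,0,2,2,2,0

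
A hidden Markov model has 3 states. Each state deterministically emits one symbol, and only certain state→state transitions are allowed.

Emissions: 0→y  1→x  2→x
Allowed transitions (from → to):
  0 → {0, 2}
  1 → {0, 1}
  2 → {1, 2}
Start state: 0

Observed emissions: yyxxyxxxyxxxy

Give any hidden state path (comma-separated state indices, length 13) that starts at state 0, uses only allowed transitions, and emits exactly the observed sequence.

0,0,2,1,0,2,2,1,0,2,1,1,0

  pos 0: y in {0}, choose 0; start
  pos 1: y in {0}, choose 0; 0->0 ok
  pos 2: x in {1,2}, choose 2; 0->2 ok
  pos 3: x in {1,2}, choose 1; 2->1 ok
  pos 4: y in {0}, choose 0; 1->0 ok
  pos 5: x in {1,2}, choose 2; 0->2 ok
  pos 6: x in {1,2}, choose 2; 2->2 ok
  pos 7: x in {1,2}, choose 1; 2->1 ok
  pos 8: y in {0}, choose 0; 1->0 ok
  pos 9: x in {1,2}, choose 2; 0->2 ok
  pos 10: x in {1,2}, choose 1; 2->1 ok
  pos 11: x in {1,2}, choose 1; 1->1 ok
  pos 12: y in {0}, choose 0; 1->0 ok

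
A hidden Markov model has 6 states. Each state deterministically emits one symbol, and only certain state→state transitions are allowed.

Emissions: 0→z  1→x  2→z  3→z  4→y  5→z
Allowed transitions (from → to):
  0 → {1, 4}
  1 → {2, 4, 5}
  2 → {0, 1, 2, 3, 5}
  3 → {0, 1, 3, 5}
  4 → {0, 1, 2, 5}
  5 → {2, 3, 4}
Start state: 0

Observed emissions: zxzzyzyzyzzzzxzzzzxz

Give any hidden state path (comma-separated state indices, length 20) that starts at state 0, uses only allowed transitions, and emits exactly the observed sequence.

  [0] z  {0,2,3,5}  => 0  start
  [1] x  {1}  => 1  0->1 ok
  [2] z  {0,2,3,5}  => 2  1->2 ok
  [3] z  {0,2,3,5}  => 0  2->0 ok
  [4] y  {4}  => 4  0->4 ok
  [5] z  {0,2,3,5}  => 0  4->0 ok
  [6] y  {4}  => 4  0->4 ok
  [7] z  {0,2,3,5}  => 0  4->0 ok
  [8] y  {4}  => 4  0->4 ok
  [9] z  {0,2,3,5}  => 2  4->2 ok
  [10] z  {0,2,3,5}  => 3  2->3 ok
  [11] z  {0,2,3,5}  => 5  3->5 ok
  [12] z  {0,2,3,5}  => 3  5->3 ok
  [13] x  {1}  => 1  3->1 ok
  [14] z  {0,2,3,5}  => 5  1->5 ok
  [15] z  {0,2,3,5}  => 3  5->3 ok
  [16] z  {0,2,3,5}  => 3  3->3 ok
  [17] z  {0,2,3,5}  => 3  3->3 ok
  [18] x  {1}  => 1  3->1 ok
  [19] z  {0,2,3,5}  => 2  1->2 ok

0,1,2,0,4,0,4,0,4,2,3,5,3,1,5,3,3,3,1,2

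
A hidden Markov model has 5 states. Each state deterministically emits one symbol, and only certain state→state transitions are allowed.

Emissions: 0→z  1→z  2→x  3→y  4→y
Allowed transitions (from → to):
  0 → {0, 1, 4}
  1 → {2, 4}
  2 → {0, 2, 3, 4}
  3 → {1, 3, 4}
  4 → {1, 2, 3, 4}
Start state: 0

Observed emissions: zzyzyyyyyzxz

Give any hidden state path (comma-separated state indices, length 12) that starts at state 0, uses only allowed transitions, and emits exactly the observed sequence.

  [0] z  {0,1}  => 0  start
  [1] z  {0,1}  => 1  0->1 ok
  [2] y  {3,4}  => 4  1->4 ok
  [3] z  {0,1}  => 1  4->1 ok
  [4] y  {3,4}  => 4  1->4 ok
  [5] y  {3,4}  => 4  4->4 ok
  [6] y  {3,4}  => 3  4->3 ok
  [7] y  {3,4}  => 4  3->4 ok
  [8] y  {3,4}  => 4  4->4 ok
  [9] z  {0,1}  => 1  4->1 ok
  [10] x  {2}  => 2  1->2 ok
  [11] z  {0,1}  => 0  2->0 ok

0,1,4,1,4,4,3,4,4,1,2,0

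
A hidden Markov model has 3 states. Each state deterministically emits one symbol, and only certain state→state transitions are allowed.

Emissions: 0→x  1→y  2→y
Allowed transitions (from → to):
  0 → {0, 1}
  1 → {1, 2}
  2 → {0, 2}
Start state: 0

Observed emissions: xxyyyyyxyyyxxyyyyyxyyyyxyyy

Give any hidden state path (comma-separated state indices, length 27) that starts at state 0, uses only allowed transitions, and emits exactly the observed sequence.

  0: obs=x cand={0} pick 0 [start]
  1: obs=x cand={0} pick 0 [0->0 ok]
  2: obs=y cand={1,2} pick 1 [0->1 ok]
  3: obs=y cand={1,2} pick 1 [1->1 ok]
  4: obs=y cand={1,2} pick 1 [1->1 ok]
  5: obs=y cand={1,2} pick 2 [1->2 ok]
  6: obs=y cand={1,2} pick 2 [2->2 ok]
  7: obs=x cand={0} pick 0 [2->0 ok]
  8: obs=y cand={1,2} pick 1 [0->1 ok]
  9: obs=y cand={1,2} pick 2 [1->2 ok]
  10: obs=y cand={1,2} pick 2 [2->2 ok]
  11: obs=x cand={0} pick 0 [2->0 ok]
  12: obs=x cand={0} pick 0 [0->0 ok]
  13: obs=y cand={1,2} pick 1 [0->1 ok]
  14: obs=y cand={1,2} pick 2 [1->2 ok]
  15: obs=y cand={1,2} pick 2 [2->2 ok]
  16: obs=y cand={1,2} pick 2 [2->2 ok]
  17: obs=y cand={1,2} pick 2 [2->2 ok]
  18: obs=x cand={0} pick 0 [2->0 ok]
  19: obs=y cand={1,2} pick 1 [0->1 ok]
  20: obs=y cand={1,2} pick 1 [1->1 ok]
  21: obs=y cand={1,2} pick 1 [1->1 ok]
  22: obs=y cand={1,2} pick 2 [1->2 ok]
  23: obs=x cand={0} pick 0 [2->0 ok]
  24: obs=y cand={1,2} pick 1 [0->1 ok]
  25: obs=y cand={1,2} pick 2 [1->2 ok]
  26: obs=y cand={1,2} pick 2 [2->2 ok]

0,0,1,1,1,2,2,0,1,2,2,0,0,1,2,2,2,2,0,1,1,1,2,0,1,2,2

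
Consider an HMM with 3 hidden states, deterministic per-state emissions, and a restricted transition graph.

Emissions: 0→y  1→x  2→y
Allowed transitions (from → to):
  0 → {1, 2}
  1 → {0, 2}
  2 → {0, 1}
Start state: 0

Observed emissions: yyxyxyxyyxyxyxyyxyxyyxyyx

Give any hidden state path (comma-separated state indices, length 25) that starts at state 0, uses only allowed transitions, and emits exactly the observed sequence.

0,2,1,0,1,2,1,0,2,1,0,1,2,1,2,0,1,2,1,2,0,1,2,0,1

  [0] y  {0,2}  => 0  start
  [1] y  {0,2}  => 2  0->2 ok
  [2] x  {1}  => 1  2->1 ok
  [3] y  {0,2}  => 0  1->0 ok
  [4] x  {1}  => 1  0->1 ok
  [5] y  {0,2}  => 2  1->2 ok
  [6] x  {1}  => 1  2->1 ok
  [7] y  {0,2}  => 0  1->0 ok
  [8] y  {0,2}  => 2  0->2 ok
  [9] x  {1}  => 1  2->1 ok
  [10] y  {0,2}  => 0  1->0 ok
  [11] x  {1}  => 1  0->1 ok
  [12] y  {0,2}  => 2  1->2 ok
  [13] x  {1}  => 1  2->1 ok
  [14] y  {0,2}  => 2  1->2 ok
  [15] y  {0,2}  => 0  2->0 ok
  [16] x  {1}  => 1  0->1 ok
  [17] y  {0,2}  => 2  1->2 ok
  [18] x  {1}  => 1  2->1 ok
  [19] y  {0,2}  => 2  1->2 ok
  [20] y  {0,2}  => 0  2->0 ok
  [21] x  {1}  => 1  0->1 ok
  [22] y  {0,2}  => 2  1->2 ok
  [23] y  {0,2}  => 0  2->0 ok
  [24] x  {1}  => 1  0->1 ok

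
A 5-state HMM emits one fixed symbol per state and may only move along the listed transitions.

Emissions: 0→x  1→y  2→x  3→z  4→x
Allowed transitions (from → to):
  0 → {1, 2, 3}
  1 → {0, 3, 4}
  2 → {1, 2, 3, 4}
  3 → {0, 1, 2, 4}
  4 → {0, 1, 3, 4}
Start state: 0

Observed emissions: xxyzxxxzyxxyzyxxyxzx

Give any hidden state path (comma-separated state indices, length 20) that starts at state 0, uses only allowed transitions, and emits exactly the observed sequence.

  0: obs=x cand={0,2,4} pick 0 [start]
  1: obs=x cand={0,2,4} pick 2 [0->2 ok]
  2: obs=y cand={1} pick 1 [2->1 ok]
  3: obs=z cand={3} pick 3 [1->3 ok]
  4: obs=x cand={0,2,4} pick 4 [3->4 ok]
  5: obs=x cand={0,2,4} pick 4 [4->4 ok]
  6: obs=x cand={0,2,4} pick 4 [4->4 ok]
  7: obs=z cand={3} pick 3 [4->3 ok]
  8: obs=y cand={1} pick 1 [3->1 ok]
  9: obs=x cand={0,2,4} pick 0 [1->0 ok]
  10: obs=x cand={0,2,4} pick 2 [0->2 ok]
  11: obs=y cand={1} pick 1 [2->1 ok]
  12: obs=z cand={3} pick 3 [1->3 ok]
  13: obs=y cand={1} pick 1 [3->1 ok]
  14: obs=x cand={0,2,4} pick 4 [1->4 ok]
  15: obs=x cand={0,2,4} pick 0 [4->0 ok]
  16: obs=y cand={1} pick 1 [0->1 ok]
  17: obs=x cand={0,2,4} pick 0 [1->0 ok]
  18: obs=z cand={3} pick 3 [0->3 ok]
  19: obs=x cand={0,2,4} pick 0 [3->0 ok]

0,2,1,3,4,4,4,3,1,0,2,1,3,1,4,0,1,0,3,0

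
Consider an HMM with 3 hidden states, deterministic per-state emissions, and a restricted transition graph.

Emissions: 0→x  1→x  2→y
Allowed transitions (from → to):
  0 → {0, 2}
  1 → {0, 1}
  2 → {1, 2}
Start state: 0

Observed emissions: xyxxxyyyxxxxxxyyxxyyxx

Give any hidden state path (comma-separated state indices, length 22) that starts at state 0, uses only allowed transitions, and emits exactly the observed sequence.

  [0] x  {0,1}  => 0  start
  [1] y  {2}  => 2  0->2 ok
  [2] x  {0,1}  => 1  2->1 ok
  [3] x  {0,1}  => 1  1->1 ok
  [4] x  {0,1}  => 0  1->0 ok
  [5] y  {2}  => 2  0->2 ok
  [6] y  {2}  => 2  2->2 ok
  [7] y  {2}  => 2  2->2 ok
  [8] x  {0,1}  => 1  2->1 ok
  [9] x  {0,1}  => 1  1->1 ok
  [10] x  {0,1}  => 1  1->1 ok
  [11] x  {0,1}  => 1  1->1 ok
  [12] x  {0,1}  => 0  1->0 ok
  [13] x  {0,1}  => 0  0->0 ok
  [14] y  {2}  => 2  0->2 ok
  [15] y  {2}  => 2  2->2 ok
  [16] x  {0,1}  => 1  2->1 ok
  [17] x  {0,1}  => 0  1->0 ok
  [18] y  {2}  => 2  0->2 ok
  [19] y  {2}  => 2  2->2 ok
  [20] x  {0,1}  => 1  2->1 ok
  [21] x  {0,1}  => 1  1->1 ok

0,2,1,1,0,2,2,2,1,1,1,1,0,0,2,2,1,0,2,2,1,1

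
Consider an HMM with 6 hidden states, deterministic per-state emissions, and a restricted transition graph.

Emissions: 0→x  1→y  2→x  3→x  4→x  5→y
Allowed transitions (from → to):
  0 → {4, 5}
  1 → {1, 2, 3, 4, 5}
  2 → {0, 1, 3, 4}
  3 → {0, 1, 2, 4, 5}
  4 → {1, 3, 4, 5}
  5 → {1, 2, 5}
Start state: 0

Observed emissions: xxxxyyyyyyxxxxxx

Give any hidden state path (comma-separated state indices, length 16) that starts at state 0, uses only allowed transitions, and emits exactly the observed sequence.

0,4,4,4,5,1,1,5,5,1,4,4,3,2,3,2

  t0 'x' -> {0,2,3,4}, take 0 (start)
  t1 'x' -> {0,2,3,4}, take 4 (0->4 ok)
  t2 'x' -> {0,2,3,4}, take 4 (4->4 ok)
  t3 'x' -> {0,2,3,4}, take 4 (4->4 ok)
  t4 'y' -> {1,5}, take 5 (4->5 ok)
  t5 'y' -> {1,5}, take 1 (5->1 ok)
  t6 'y' -> {1,5}, take 1 (1->1 ok)
  t7 'y' -> {1,5}, take 5 (1->5 ok)
  t8 'y' -> {1,5}, take 5 (5->5 ok)
  t9 'y' -> {1,5}, take 1 (5->1 ok)
  t10 'x' -> {0,2,3,4}, take 4 (1->4 ok)
  t11 'x' -> {0,2,3,4}, take 4 (4->4 ok)
  t12 'x' -> {0,2,3,4}, take 3 (4->3 ok)
  t13 'x' -> {0,2,3,4}, take 2 (3->2 ok)
  t14 'x' -> {0,2,3,4}, take 3 (2->3 ok)
  t15 'x' -> {0,2,3,4}, take 2 (3->2 ok)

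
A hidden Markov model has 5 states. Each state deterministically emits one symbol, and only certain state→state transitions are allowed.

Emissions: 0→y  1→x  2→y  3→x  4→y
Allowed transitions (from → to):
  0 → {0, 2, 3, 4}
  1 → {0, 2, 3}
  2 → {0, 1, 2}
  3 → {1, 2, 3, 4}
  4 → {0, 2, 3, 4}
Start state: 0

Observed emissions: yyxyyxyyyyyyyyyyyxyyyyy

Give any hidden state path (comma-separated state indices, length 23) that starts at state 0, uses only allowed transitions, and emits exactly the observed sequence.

0,0,3,4,0,3,2,0,2,0,0,2,0,4,0,2,2,1,2,2,0,2,0

  pos 0: y in {0,2,4}, choose 0; start
  pos 1: y in {0,2,4}, choose 0; 0->0 ok
  pos 2: x in {1,3}, choose 3; 0->3 ok
  pos 3: y in {0,2,4}, choose 4; 3->4 ok
  pos 4: y in {0,2,4}, choose 0; 4->0 ok
  pos 5: x in {1,3}, choose 3; 0->3 ok
  pos 6: y in {0,2,4}, choose 2; 3->2 ok
  pos 7: y in {0,2,4}, choose 0; 2->0 ok
  pos 8: y in {0,2,4}, choose 2; 0->2 ok
  pos 9: y in {0,2,4}, choose 0; 2->0 ok
  pos 10: y in {0,2,4}, choose 0; 0->0 ok
  pos 11: y in {0,2,4}, choose 2; 0->2 ok
  pos 12: y in {0,2,4}, choose 0; 2->0 ok
  pos 13: y in {0,2,4}, choose 4; 0->4 ok
  pos 14: y in {0,2,4}, choose 0; 4->0 ok
  pos 15: y in {0,2,4}, choose 2; 0->2 ok
  pos 16: y in {0,2,4}, choose 2; 2->2 ok
  pos 17: x in {1,3}, choose 1; 2->1 ok
  pos 18: y in {0,2,4}, choose 2; 1->2 ok
  pos 19: y in {0,2,4}, choose 2; 2->2 ok
  pos 20: y in {0,2,4}, choose 0; 2->0 ok
  pos 21: y in {0,2,4}, choose 2; 0->2 ok
  pos 22: y in {0,2,4}, choose 0; 2->0 ok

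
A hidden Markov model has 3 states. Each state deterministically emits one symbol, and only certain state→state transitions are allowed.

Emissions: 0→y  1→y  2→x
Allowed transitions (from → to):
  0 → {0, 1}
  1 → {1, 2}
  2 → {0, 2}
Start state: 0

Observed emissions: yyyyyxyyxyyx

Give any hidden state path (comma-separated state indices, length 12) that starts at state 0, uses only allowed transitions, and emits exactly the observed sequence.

  0: obs=y cand={0,1} pick 0 [start]
  1: obs=y cand={0,1} pick 0 [0->0 ok]
  2: obs=y cand={0,1} pick 1 [0->1 ok]
  3: obs=y cand={0,1} pick 1 [1->1 ok]
  4: obs=y cand={0,1} pick 1 [1->1 ok]
  5: obs=x cand={2} pick 2 [1->2 ok]
  6: obs=y cand={0,1} pick 0 [2->0 ok]
  7: obs=y cand={0,1} pick 1 [0->1 ok]
  8: obs=x cand={2} pick 2 [1->2 ok]
  9: obs=y cand={0,1} pick 0 [2->0 ok]
  10: obs=y cand={0,1} pick 1 [0->1 ok]
  11: obs=x cand={2} pick 2 [1->2 ok]

0,0,1,1,1,2,0,1,2,0,1,2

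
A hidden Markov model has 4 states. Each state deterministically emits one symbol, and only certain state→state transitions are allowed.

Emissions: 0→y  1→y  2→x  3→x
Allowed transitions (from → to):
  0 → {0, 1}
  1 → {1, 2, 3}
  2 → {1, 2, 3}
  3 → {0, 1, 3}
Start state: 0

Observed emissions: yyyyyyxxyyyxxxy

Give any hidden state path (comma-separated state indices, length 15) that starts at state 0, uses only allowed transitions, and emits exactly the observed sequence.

  t0 'y' -> {0,1}, take 0 (start)
  t1 'y' -> {0,1}, take 0 (0->0 ok)
  t2 'y' -> {0,1}, take 0 (0->0 ok)
  t3 'y' -> {0,1}, take 0 (0->0 ok)
  t4 'y' -> {0,1}, take 1 (0->1 ok)
  t5 'y' -> {0,1}, take 1 (1->1 ok)
  t6 'x' -> {2,3}, take 3 (1->3 ok)
  t7 'x' -> {2,3}, take 3 (3->3 ok)
  t8 'y' -> {0,1}, take 0 (3->0 ok)
  t9 'y' -> {0,1}, take 0 (0->0 ok)
  t10 'y' -> {0,1}, take 1 (0->1 ok)
  t11 'x' -> {2,3}, take 2 (1->2 ok)
  t12 'x' -> {2,3}, take 2 (2->2 ok)
  t13 'x' -> {2,3}, take 3 (2->3 ok)
  t14 'y' -> {0,1}, take 1 (3->1 ok)

0,0,0,0,1,1,3,3,0,0,1,2,2,3,1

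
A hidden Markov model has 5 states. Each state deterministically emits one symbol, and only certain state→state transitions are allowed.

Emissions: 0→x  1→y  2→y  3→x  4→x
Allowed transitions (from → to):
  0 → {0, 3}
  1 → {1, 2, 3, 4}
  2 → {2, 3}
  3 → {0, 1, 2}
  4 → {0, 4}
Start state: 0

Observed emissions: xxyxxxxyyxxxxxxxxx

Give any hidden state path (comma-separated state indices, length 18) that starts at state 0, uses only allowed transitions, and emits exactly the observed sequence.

  t0 'x' -> {0,3,4}, take 0 (start)
  t1 'x' -> {0,3,4}, take 3 (0->3 ok)
  t2 'y' -> {1,2}, take 1 (3->1 ok)
  t3 'x' -> {0,3,4}, take 3 (1->3 ok)
  t4 'x' -> {0,3,4}, take 0 (3->0 ok)
  t5 'x' -> {0,3,4}, take 0 (0->0 ok)
  t6 'x' -> {0,3,4}, take 3 (0->3 ok)
  t7 'y' -> {1,2}, take 1 (3->1 ok)
  t8 'y' -> {1,2}, take 1 (1->1 ok)
  t9 'x' -> {0,3,4}, take 3 (1->3 ok)
  t10 'x' -> {0,3,4}, take 0 (3->0 ok)
  t11 'x' -> {0,3,4}, take 0 (0->0 ok)
  t12 'x' -> {0,3,4}, take 3 (0->3 ok)
  t13 'x' -> {0,3,4}, take 0 (3->0 ok)
  t14 'x' -> {0,3,4}, take 3 (0->3 ok)
  t15 'x' -> {0,3,4}, take 0 (3->0 ok)
  t16 'x' -> {0,3,4}, take 0 (0->0 ok)
  t17 'x' -> {0,3,4}, take 0 (0->0 ok)

0,3,1,3,0,0,3,1,1,3,0,0,3,0,3,0,0,0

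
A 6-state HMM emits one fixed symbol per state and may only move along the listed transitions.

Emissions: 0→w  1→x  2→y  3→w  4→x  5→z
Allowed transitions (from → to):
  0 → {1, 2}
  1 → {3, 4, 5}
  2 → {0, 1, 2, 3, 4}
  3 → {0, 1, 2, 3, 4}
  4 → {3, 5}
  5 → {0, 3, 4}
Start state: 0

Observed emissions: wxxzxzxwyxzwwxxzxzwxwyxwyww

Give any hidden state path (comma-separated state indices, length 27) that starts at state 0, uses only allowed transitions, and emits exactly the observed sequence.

  pos 0: w in {0,3}, choose 0; start
  pos 1: x in {1,4}, choose 1; 0->1 ok
  pos 2: x in {1,4}, choose 4; 1->4 ok
  pos 3: z in {5}, choose 5; 4->5 ok
  pos 4: x in {1,4}, choose 4; 5->4 ok
  pos 5: z in {5}, choose 5; 4->5 ok
  pos 6: x in {1,4}, choose 4; 5->4 ok
  pos 7: w in {0,3}, choose 3; 4->3 ok
  pos 8: y in {2}, choose 2; 3->2 ok
  pos 9: x in {1,4}, choose 1; 2->1 ok
  pos 10: z in {5}, choose 5; 1->5 ok
  pos 11: w in {0,3}, choose 3; 5->3 ok
  pos 12: w in {0,3}, choose 3; 3->3 ok
  pos 13: x in {1,4}, choose 1; 3->1 ok
  pos 14: x in {1,4}, choose 4; 1->4 ok
  pos 15: z in {5}, choose 5; 4->5 ok
  pos 16: x in {1,4}, choose 4; 5->4 ok
  pos 17: z in {5}, choose 5; 4->5 ok
  pos 18: w in {0,3}, choose 3; 5->3 ok
  pos 19: x in {1,4}, choose 1; 3->1 ok
  pos 20: w in {0,3}, choose 3; 1->3 ok
  pos 21: y in {2}, choose 2; 3->2 ok
  pos 22: x in {1,4}, choose 4; 2->4 ok
  pos 23: w in {0,3}, choose 3; 4->3 ok
  pos 24: y in {2}, choose 2; 3->2 ok
  pos 25: w in {0,3}, choose 3; 2->3 ok
  pos 26: w in {0,3}, choose 0; 3->0 ok

0,1,4,5,4,5,4,3,2,1,5,3,3,1,4,5,4,5,3,1,3,2,4,3,2,3,0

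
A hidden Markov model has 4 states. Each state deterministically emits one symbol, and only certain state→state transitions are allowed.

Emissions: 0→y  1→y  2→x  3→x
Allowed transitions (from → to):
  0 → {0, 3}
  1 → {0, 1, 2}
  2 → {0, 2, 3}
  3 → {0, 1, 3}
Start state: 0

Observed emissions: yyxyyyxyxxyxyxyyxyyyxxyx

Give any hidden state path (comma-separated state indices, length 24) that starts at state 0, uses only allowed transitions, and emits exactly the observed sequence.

  0: obs=y cand={0,1} pick 0 [start]
  1: obs=y cand={0,1} pick 0 [0->0 ok]
  2: obs=x cand={2,3} pick 3 [0->3 ok]
  3: obs=y cand={0,1} pick 1 [3->1 ok]
  4: obs=y cand={0,1} pick 0 [1->0 ok]
  5: obs=y cand={0,1} pick 0 [0->0 ok]
  6: obs=x cand={2,3} pick 3 [0->3 ok]
  7: obs=y cand={0,1} pick 1 [3->1 ok]
  8: obs=x cand={2,3} pick 2 [1->2 ok]
  9: obs=x cand={2,3} pick 3 [2->3 ok]
  10: obs=y cand={0,1} pick 0 [3->0 ok]
  11: obs=x cand={2,3} pick 3 [0->3 ok]
  12: obs=y cand={0,1} pick 1 [3->1 ok]
  13: obs=x cand={2,3} pick 2 [1->2 ok]
  14: obs=y cand={0,1} pick 0 [2->0 ok]
  15: obs=y cand={0,1} pick 0 [0->0 ok]
  16: obs=x cand={2,3} pick 3 [0->3 ok]
  17: obs=y cand={0,1} pick 0 [3->0 ok]
  18: obs=y cand={0,1} pick 0 [0->0 ok]
  19: obs=y cand={0,1} pick 0 [0->0 ok]
  20: obs=x cand={2,3} pick 3 [0->3 ok]
  21: obs=x cand={2,3} pick 3 [3->3 ok]
  22: obs=y cand={0,1} pick 0 [3->0 ok]
  23: obs=x cand={2,3} pick 3 [0->3 ok]

0,0,3,1,0,0,3,1,2,3,0,3,1,2,0,0,3,0,0,0,3,3,0,3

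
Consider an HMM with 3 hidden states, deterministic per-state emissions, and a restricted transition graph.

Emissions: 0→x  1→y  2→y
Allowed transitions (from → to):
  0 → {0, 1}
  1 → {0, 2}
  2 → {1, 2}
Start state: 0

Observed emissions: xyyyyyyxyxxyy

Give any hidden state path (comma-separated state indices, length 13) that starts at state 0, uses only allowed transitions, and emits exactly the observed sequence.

0,1,2,2,2,2,1,0,1,0,0,1,2

  t0 'x' -> {0}, take 0 (start)
  t1 'y' -> {1,2}, take 1 (0->1 ok)
  t2 'y' -> {1,2}, take 2 (1->2 ok)
  t3 'y' -> {1,2}, take 2 (2->2 ok)
  t4 'y' -> {1,2}, take 2 (2->2 ok)
  t5 'y' -> {1,2}, take 2 (2->2 ok)
  t6 'y' -> {1,2}, take 1 (2->1 ok)
  t7 'x' -> {0}, take 0 (1->0 ok)
  t8 'y' -> {1,2}, take 1 (0->1 ok)
  t9 'x' -> {0}, take 0 (1->0 ok)
  t10 'x' -> {0}, take 0 (0->0 ok)
  t11 'y' -> {1,2}, take 1 (0->1 ok)
  t12 'y' -> {1,2}, take 2 (1->2 ok)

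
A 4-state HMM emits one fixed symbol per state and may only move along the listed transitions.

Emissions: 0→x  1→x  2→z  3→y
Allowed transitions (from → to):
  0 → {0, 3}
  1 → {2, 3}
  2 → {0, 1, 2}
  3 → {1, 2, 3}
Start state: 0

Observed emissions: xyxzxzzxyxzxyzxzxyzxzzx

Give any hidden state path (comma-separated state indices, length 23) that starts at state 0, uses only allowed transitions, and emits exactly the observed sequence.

  0: obs=x cand={0,1} pick 0 [start]
  1: obs=y cand={3} pick 3 [0->3 ok]
  2: obs=x cand={0,1} pick 1 [3->1 ok]
  3: obs=z cand={2} pick 2 [1->2 ok]
  4: obs=x cand={0,1} pick 1 [2->1 ok]
  5: obs=z cand={2} pick 2 [1->2 ok]
  6: obs=z cand={2} pick 2 [2->2 ok]
  7: obs=x cand={0,1} pick 0 [2->0 ok]
  8: obs=y cand={3} pick 3 [0->3 ok]
  9: obs=x cand={0,1} pick 1 [3->1 ok]
  10: obs=z cand={2} pick 2 [1->2 ok]
  11: obs=x cand={0,1} pick 0 [2->0 ok]
  12: obs=y cand={3} pick 3 [0->3 ok]
  13: obs=z cand={2} pick 2 [3->2 ok]
  14: obs=x cand={0,1} pick 1 [2->1 ok]
  15: obs=z cand={2} pick 2 [1->2 ok]
  16: obs=x cand={0,1} pick 0 [2->0 ok]
  17: obs=y cand={3} pick 3 [0->3 ok]
  18: obs=z cand={2} pick 2 [3->2 ok]
  19: obs=x cand={0,1} pick 1 [2->1 ok]
  20: obs=z cand={2} pick 2 [1->2 ok]
  21: obs=z cand={2} pick 2 [2->2 ok]
  22: obs=x cand={0,1} pick 1 [2->1 ok]

0,3,1,2,1,2,2,0,3,1,2,0,3,2,1,2,0,3,2,1,2,2,1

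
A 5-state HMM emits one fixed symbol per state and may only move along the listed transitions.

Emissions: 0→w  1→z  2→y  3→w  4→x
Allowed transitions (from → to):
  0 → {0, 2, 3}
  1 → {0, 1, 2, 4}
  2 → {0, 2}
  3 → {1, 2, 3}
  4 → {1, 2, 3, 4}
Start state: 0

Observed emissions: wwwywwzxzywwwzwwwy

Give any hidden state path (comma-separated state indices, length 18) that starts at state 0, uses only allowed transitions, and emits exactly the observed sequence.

0,0,0,2,0,3,1,4,1,2,0,0,3,1,0,0,0,2

  0: obs=w cand={0,3} pick 0 [start]
  1: obs=w cand={0,3} pick 0 [0->0 ok]
  2: obs=w cand={0,3} pick 0 [0->0 ok]
  3: obs=y cand={2} pick 2 [0->2 ok]
  4: obs=w cand={0,3} pick 0 [2->0 ok]
  5: obs=w cand={0,3} pick 3 [0->3 ok]
  6: obs=z cand={1} pick 1 [3->1 ok]
  7: obs=x cand={4} pick 4 [1->4 ok]
  8: obs=z cand={1} pick 1 [4->1 ok]
  9: obs=y cand={2} pick 2 [1->2 ok]
  10: obs=w cand={0,3} pick 0 [2->0 ok]
  11: obs=w cand={0,3} pick 0 [0->0 ok]
  12: obs=w cand={0,3} pick 3 [0->3 ok]
  13: obs=z cand={1} pick 1 [3->1 ok]
  14: obs=w cand={0,3} pick 0 [1->0 ok]
  15: obs=w cand={0,3} pick 0 [0->0 ok]
  16: obs=w cand={0,3} pick 0 [0->0 ok]
  17: obs=y cand={2} pick 2 [0->2 ok]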